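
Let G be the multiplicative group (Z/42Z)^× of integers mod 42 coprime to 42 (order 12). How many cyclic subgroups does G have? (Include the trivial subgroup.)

Group the elements of G by the cyclic subgroup they generate; each cyclic subgroup of order d accounts for φ(d) elements.
Cyclic subgroups by order — order 1: 1; order 2: 3; order 3: 1; order 6: 3.
Total: 8.

8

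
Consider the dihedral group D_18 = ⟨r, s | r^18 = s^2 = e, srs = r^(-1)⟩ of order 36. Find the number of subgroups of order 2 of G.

|G| = 36 and 2 | 36, so subgroups of order 2 are possible by Lagrange.
The subgroups of order 2 are: {e, r^10s}; {e, r^11s}; {e, r^12s}; {e, r^13s}; … (19 in all).
So G has 19 subgroups of order 2.

19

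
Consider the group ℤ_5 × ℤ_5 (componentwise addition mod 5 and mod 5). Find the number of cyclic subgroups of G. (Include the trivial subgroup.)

Group the elements of G by the cyclic subgroup they generate; each cyclic subgroup of order d accounts for φ(d) elements.
Cyclic subgroups by order — order 1: 1; order 5: 6.
Total: 7.

7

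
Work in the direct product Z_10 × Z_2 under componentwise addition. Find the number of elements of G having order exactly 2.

An element (a,b) has order lcm(ord(a), ord(b)); count pairs with lcm equal to 2.
Enumerating gives 3 such elements.

3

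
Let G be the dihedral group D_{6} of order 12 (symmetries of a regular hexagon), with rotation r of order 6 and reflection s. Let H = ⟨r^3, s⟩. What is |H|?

4

|⟨r^3⟩| = 2 and |⟨s⟩| = 2, so |H| is a multiple of lcm(2, 2) = 2 and divides |G| = 12.
Closing under the operation: H = {e, r^3, s, r^3s}, so |H| = 4.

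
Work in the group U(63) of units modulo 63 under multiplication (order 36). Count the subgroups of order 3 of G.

|G| = 36 and 3 | 36, so subgroups of order 3 are possible by Lagrange.
The subgroups of order 3 are: {1, 4, 16}; {1, 22, 43}; {1, 25, 58}; {1, 37, 46}.
So G has 4 subgroups of order 3.

4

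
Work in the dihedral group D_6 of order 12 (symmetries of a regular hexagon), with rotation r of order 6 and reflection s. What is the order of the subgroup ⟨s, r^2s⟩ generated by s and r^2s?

|⟨s⟩| = 2 and |⟨r^2s⟩| = 2, so |H| is a multiple of lcm(2, 2) = 2 and divides |G| = 12.
Closing under the operation: H = {e, r^2, r^4, s, r^2s, r^4s}, so |H| = 6.

6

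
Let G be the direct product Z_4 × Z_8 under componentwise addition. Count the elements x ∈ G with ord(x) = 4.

12

An element (a,b) has order lcm(ord(a), ord(b)); count pairs with lcm equal to 4.
Enumerating gives 12 such elements.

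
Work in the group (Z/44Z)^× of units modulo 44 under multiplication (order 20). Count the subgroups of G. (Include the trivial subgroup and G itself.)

10

|G| = 20, so by Lagrange every subgroup order divides 20. Divisors: 1, 2, 4, 5, 10, 20.
Subgroups by order — order 1: 1; order 2: 3; order 4: 1; order 5: 1; order 10: 3; order 20: 1.
Total: 1 + 3 + 1 + 1 + 3 + 1 = 10.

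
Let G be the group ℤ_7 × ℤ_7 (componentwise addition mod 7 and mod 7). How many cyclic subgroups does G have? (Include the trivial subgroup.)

A cyclic subgroup of order d is generated by each of its φ(d) elements of order d, so the cyclic subgroups of order d number (#elements of order d)/φ(d).
Cyclic subgroups by order — order 1: 1; order 7: 8.
Total: 9.

9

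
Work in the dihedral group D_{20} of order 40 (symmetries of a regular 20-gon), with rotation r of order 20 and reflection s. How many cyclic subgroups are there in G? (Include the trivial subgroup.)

26

A cyclic subgroup of order d is generated by each of its φ(d) elements of order d, so the cyclic subgroups of order d number (#elements of order d)/φ(d).
Cyclic subgroups by order — order 1: 1; order 2: 21; order 4: 1; order 5: 1; order 10: 1; order 20: 1.
Total: 26.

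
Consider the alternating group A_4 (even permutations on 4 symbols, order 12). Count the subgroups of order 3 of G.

|G| = 12 and 3 | 12, so subgroups of order 3 are possible by Lagrange.
The subgroups of order 3 are: {e, (1 2 3), (1 3 2)}; {e, (1 2 4), (1 4 2)}; {e, (1 3 4), (1 4 3)}; {e, (2 3 4), (2 4 3)}.
So G has 4 subgroups of order 3.

4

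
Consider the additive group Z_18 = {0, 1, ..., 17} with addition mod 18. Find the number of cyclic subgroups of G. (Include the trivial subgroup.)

A cyclic subgroup of order d is generated by each of its φ(d) elements of order d, so the cyclic subgroups of order d number (#elements of order d)/φ(d).
Cyclic subgroups by order — order 1: 1; order 2: 1; order 3: 1; order 6: 1; order 9: 1; order 18: 1.
Total: 6.

6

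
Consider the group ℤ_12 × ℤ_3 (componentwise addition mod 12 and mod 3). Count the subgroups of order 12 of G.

4

|G| = 36 and 12 | 36, so subgroups of order 12 are possible by Lagrange.
The subgroups of order 12 are: {(0,0), (0,1), (0,2), (3,0), (3,1), (3,2), (6,0), (6,1), (6,2), (9,0), (9,1), (9,2)}; {(0,0), (1,0), (2,0), (3,0), (4,0), (5,0), (6,0), (7,0), (8,0), (9,0), (10,0), (11,0)}; {(0,0), (1,1), (2,2), (3,0), (4,1), (5,2), (6,0), (7,1), (8,2), (9,0), (10,1), (11,2)}; {(0,0), (1,2), (2,1), (3,0), (4,2), (5,1), (6,0), (7,2), (8,1), (9,0), (10,2), (11,1)}.
So G has 4 subgroups of order 12.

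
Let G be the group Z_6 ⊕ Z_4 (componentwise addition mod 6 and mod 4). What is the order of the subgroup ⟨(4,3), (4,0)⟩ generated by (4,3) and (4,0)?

|⟨(4,3)⟩| = 12 and |⟨(4,0)⟩| = 3, so |H| is a multiple of lcm(12, 3) = 12 and divides |G| = 24.
Closing under the operation: H = {(0,0), (0,1), (0,2), (0,3), (2,0), (2,1), (2,2), (2,3), (4,0), (4,1), (4,2), (4,3)}, so |H| = 12.

12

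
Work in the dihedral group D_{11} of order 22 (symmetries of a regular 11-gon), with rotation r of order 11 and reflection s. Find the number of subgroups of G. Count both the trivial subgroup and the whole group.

14

|G| = 22, so by Lagrange every subgroup order divides 22. Divisors: 1, 2, 11, 22.
Subgroups by order — order 1: 1; order 2: 11; order 11: 1; order 22: 1.
Total: 1 + 11 + 1 + 1 = 14.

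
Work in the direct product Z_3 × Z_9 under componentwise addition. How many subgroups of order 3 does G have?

|G| = 27 and 3 | 27, so subgroups of order 3 are possible by Lagrange.
The subgroups of order 3 are: {(0,0), (0,3), (0,6)}; {(0,0), (1,0), (2,0)}; {(0,0), (1,3), (2,6)}; {(0,0), (1,6), (2,3)}.
So G has 4 subgroups of order 3.

4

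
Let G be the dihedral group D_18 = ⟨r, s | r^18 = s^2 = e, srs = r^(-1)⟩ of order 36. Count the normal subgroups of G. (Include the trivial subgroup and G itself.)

G has 45 subgroups. Checking conjugation-invariance by order — order 1: 1/1 normal; order 2: 1/19 normal; order 3: 1/1 normal; order 4: 0/9 normal; order 6: 1/7 normal; order 9: 1/1 normal; order 12: 0/3 normal; order 18: 3/3 normal; order 36: 1/1 normal.
Total normal subgroups: 9.

9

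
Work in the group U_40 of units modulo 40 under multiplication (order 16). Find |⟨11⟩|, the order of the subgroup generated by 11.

2

Compute successive powers of 11 mod 40: 11, 1; 11^2 ≡ 1 (mod 40).
So |⟨11⟩| = 2.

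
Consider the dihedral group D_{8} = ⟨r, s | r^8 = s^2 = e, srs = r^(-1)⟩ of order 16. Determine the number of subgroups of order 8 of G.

|G| = 16 and 8 | 16, so subgroups of order 8 are possible by Lagrange.
The subgroups of order 8 are: {e, r, r^2, r^3, r^4, r^5, r^6, r^7}; {e, r^2, r^4, r^6, s, r^2s, r^4s, r^6s}; {e, r^2, r^4, r^6, rs, r^3s, r^5s, r^7s}.
So G has 3 subgroups of order 8.

3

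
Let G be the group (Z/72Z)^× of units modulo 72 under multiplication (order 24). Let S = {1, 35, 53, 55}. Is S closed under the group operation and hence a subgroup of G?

Yes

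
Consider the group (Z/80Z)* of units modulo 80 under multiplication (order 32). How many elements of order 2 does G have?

The elements of order 2 are: 9, 31, 39, 41, 49, 71, 79.
That's 7.

7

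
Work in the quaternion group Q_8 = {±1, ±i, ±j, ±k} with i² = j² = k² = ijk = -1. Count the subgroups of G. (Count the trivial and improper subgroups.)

6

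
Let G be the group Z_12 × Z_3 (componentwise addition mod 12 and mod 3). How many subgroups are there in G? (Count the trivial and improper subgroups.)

18

|G| = 36, so by Lagrange every subgroup order divides 36. Divisors: 1, 2, 3, 4, 6, 9, 12, 18, 36.
Subgroups by order — order 1: 1; order 2: 1; order 3: 4; order 4: 1; order 6: 4; order 9: 1; order 12: 4; order 18: 1; order 36: 1.
Total: 1 + 1 + 4 + 1 + 4 + 1 + 4 + 1 + 1 = 18.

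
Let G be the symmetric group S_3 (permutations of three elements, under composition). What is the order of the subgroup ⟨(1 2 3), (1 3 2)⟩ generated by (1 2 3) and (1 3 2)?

3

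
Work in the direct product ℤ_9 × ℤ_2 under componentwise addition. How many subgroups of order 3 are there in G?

|G| = 18 and 3 | 18, so subgroups of order 3 are possible by Lagrange.
The subgroups of order 3 are: {(0,0), (3,0), (6,0)}.
So G has 1 subgroup of order 3.

1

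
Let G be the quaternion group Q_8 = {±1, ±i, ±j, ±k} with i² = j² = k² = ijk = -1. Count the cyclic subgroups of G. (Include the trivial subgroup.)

5

A cyclic subgroup of order d is generated by each of its φ(d) elements of order d, so the cyclic subgroups of order d number (#elements of order d)/φ(d).
Cyclic subgroups by order — order 1: 1; order 2: 1; order 4: 3.
Total: 5.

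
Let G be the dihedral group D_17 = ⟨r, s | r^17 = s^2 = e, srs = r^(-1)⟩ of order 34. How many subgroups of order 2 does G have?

|G| = 34 and 2 | 34, so subgroups of order 2 are possible by Lagrange.
The subgroups of order 2 are: {e, r^10s}; {e, r^11s}; {e, r^12s}; {e, r^13s}; … (17 in all).
So G has 17 subgroups of order 2.

17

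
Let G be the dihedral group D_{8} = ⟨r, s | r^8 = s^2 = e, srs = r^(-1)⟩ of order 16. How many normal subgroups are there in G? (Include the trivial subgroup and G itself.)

G has 19 subgroups. Checking conjugation-invariance by order — order 1: 1/1 normal; order 2: 1/9 normal; order 4: 1/5 normal; order 8: 3/3 normal; order 16: 1/1 normal.
Total normal subgroups: 7.

7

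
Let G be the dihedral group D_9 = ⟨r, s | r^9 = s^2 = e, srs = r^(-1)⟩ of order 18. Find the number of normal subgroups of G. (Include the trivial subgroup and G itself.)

4

G has 16 subgroups. Checking conjugation-invariance by order — order 1: 1/1 normal; order 2: 0/9 normal; order 3: 1/1 normal; order 6: 0/3 normal; order 9: 1/1 normal; order 18: 1/1 normal.
Total normal subgroups: 4.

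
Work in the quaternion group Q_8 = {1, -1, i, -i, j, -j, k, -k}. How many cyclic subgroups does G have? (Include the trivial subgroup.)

Group the elements of G by the cyclic subgroup they generate; each cyclic subgroup of order d accounts for φ(d) elements.
Cyclic subgroups by order — order 1: 1; order 2: 1; order 4: 3.
Total: 5.

5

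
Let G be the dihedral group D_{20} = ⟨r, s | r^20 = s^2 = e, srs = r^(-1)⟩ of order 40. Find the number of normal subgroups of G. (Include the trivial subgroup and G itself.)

G has 48 subgroups. Checking conjugation-invariance by order — order 1: 1/1 normal; order 2: 1/21 normal; order 4: 1/11 normal; order 5: 1/1 normal; order 8: 0/5 normal; order 10: 1/5 normal; order 20: 3/3 normal; order 40: 1/1 normal.
Total normal subgroups: 9.

9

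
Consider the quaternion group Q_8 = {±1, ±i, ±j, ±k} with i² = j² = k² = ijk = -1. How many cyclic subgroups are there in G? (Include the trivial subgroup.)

Each element a generates a cyclic subgroup ⟨a⟩; distinct elements may generate the same one (a cyclic group of order d has φ(d) generators).
Cyclic subgroups by order — order 1: 1; order 2: 1; order 4: 3.
Total: 5.

5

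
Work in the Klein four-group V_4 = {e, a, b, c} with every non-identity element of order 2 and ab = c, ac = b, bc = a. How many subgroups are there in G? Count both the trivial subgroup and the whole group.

5

|G| = 4, so by Lagrange every subgroup order divides 4. Divisors: 1, 2, 4.
Subgroups by order — order 1: 1; order 2: 3; order 4: 1.
Total: 1 + 3 + 1 = 5.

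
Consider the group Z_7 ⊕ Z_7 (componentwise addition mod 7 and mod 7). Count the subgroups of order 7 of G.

|G| = 49 and 7 | 49, so subgroups of order 7 are possible by Lagrange.
The subgroups of order 7 are: {(0,0), (0,1), (0,2), (0,3), (0,4), (0,5), (0,6)}; {(0,0), (1,0), (2,0), (3,0), (4,0), (5,0), (6,0)}; {(0,0), (1,1), (2,2), (3,3), (4,4), (5,5), (6,6)}; {(0,0), (1,2), (2,4), (3,6), (4,1), (5,3), (6,5)}; … (8 in all).
So G has 8 subgroups of order 7.

8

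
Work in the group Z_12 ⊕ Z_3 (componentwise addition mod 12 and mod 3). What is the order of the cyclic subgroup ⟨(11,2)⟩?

The order of (11,2) in Z_12 × Z_3 is lcm(ord(11) in Z_12, ord(2) in Z_3).
ord(11) = 12 and ord(2) = 3, so |⟨(11,2)⟩| = lcm(12, 3) = 12.

12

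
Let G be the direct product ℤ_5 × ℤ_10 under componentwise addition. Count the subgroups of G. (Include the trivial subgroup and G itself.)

|G| = 50, so by Lagrange every subgroup order divides 50. Divisors: 1, 2, 5, 10, 25, 50.
Subgroups by order — order 1: 1; order 2: 1; order 5: 6; order 10: 6; order 25: 1; order 50: 1.
Total: 1 + 1 + 6 + 6 + 1 + 1 = 16.

16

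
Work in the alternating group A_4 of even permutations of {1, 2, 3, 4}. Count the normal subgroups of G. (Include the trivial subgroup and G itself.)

G has 10 subgroups. Checking conjugation-invariance by order — order 1: 1/1 normal; order 2: 0/3 normal; order 3: 0/4 normal; order 4: 1/1 normal; order 12: 1/1 normal.
Total normal subgroups: 3.

3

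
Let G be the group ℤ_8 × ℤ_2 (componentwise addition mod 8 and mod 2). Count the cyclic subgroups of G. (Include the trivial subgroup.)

8

Group the elements of G by the cyclic subgroup they generate; each cyclic subgroup of order d accounts for φ(d) elements.
Cyclic subgroups by order — order 1: 1; order 2: 3; order 4: 2; order 8: 2.
Total: 8.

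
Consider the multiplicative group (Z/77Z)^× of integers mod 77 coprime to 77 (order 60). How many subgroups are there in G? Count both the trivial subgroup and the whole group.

20

|G| = 60, so by Lagrange every subgroup order divides 60. Divisors: 1, 2, 3, 4, 5, 6, 10, 12, 15, 20, 30, 60.
Subgroups by order — order 1: 1; order 2: 3; order 3: 1; order 4: 1; order 5: 1; order 6: 3; order 10: 3; order 12: 1; order 15: 1; order 20: 1; order 30: 3; order 60: 1.
Total: 1 + 3 + 1 + 1 + 1 + 3 + 3 + 1 + 1 + 1 + 3 + 1 = 20.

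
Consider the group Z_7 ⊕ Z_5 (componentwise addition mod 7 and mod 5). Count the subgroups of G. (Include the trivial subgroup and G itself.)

4

|G| = 35, so by Lagrange every subgroup order divides 35. Divisors: 1, 5, 7, 35.
Subgroups by order — order 1: 1; order 5: 1; order 7: 1; order 35: 1.
Total: 1 + 1 + 1 + 1 = 4.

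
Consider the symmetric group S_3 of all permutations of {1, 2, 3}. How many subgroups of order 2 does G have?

3

|G| = 6 and 2 | 6, so subgroups of order 2 are possible by Lagrange.
The subgroups of order 2 are: {e, (1 2)}; {e, (1 3)}; {e, (2 3)}.
So G has 3 subgroups of order 2.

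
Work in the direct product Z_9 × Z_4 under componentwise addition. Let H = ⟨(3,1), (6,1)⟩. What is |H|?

|⟨(3,1)⟩| = 12 and |⟨(6,1)⟩| = 12, so |H| is a multiple of lcm(12, 12) = 12 and divides |G| = 36.
Closing under the operation: H = {(0,0), (0,1), (0,2), (0,3), (3,0), (3,1), (3,2), (3,3), (6,0), (6,1), (6,2), (6,3)}, so |H| = 12.

12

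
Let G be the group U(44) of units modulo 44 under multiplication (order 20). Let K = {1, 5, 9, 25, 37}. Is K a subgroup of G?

|K| = 5 divides |G| = 20, consistent with Lagrange.
K contains the identity, every element's inverse is in K, and K is closed under ·: it is a subgroup.
In fact K = ⟨5⟩.

Yes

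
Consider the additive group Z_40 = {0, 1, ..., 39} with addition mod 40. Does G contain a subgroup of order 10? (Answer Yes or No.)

Yes

10 | 40. A subgroup of order 10 is {0, 4, 8, 12, 16, 20, 24, 28, 32, 36}.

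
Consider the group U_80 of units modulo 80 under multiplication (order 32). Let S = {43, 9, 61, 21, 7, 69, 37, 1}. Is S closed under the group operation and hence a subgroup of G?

No

37 ∈ S but its inverse 13 ∉ S, so S is not a subgroup.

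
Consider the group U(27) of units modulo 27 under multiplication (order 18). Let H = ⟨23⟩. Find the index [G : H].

|⟨23⟩| = 18 and |G| = 18.
By Lagrange, [G : H] = |G|/|H| = 18/18 = 1.

1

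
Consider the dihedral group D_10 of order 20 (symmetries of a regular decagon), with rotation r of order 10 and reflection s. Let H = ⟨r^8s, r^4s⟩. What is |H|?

|⟨r^8s⟩| = 2 and |⟨r^4s⟩| = 2, so |H| is a multiple of lcm(2, 2) = 2 and divides |G| = 20.
Closing under the operation: H = {e, r^2, r^4, r^6, r^8, s, r^2s, r^4s, r^6s, r^8s}, so |H| = 10.

10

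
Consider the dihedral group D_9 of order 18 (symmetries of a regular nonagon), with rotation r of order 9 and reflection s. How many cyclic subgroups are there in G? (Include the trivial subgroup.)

12

A cyclic subgroup of order d is generated by each of its φ(d) elements of order d, so the cyclic subgroups of order d number (#elements of order d)/φ(d).
Cyclic subgroups by order — order 1: 1; order 2: 9; order 3: 1; order 9: 1.
Total: 12.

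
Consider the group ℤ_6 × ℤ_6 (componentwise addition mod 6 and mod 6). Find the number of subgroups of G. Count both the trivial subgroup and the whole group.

|G| = 36, so by Lagrange every subgroup order divides 36. Divisors: 1, 2, 3, 4, 6, 9, 12, 18, 36.
Subgroups by order — order 1: 1; order 2: 3; order 3: 4; order 4: 1; order 6: 12; order 9: 1; order 12: 4; order 18: 3; order 36: 1.
Total: 1 + 3 + 4 + 1 + 12 + 1 + 4 + 3 + 1 = 30.

30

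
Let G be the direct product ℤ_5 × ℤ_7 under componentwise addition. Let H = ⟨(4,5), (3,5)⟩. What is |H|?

35

|⟨(4,5)⟩| = 35 and |⟨(3,5)⟩| = 35, so |H| is a multiple of lcm(35, 35) = 35 and divides |G| = 35.
Closing {(4,5), (3,5)} under the group operation gives all of G, so |H| = 35.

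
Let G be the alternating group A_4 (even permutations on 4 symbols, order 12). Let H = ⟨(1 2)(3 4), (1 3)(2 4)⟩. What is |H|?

|⟨(1 2)(3 4)⟩| = 2 and |⟨(1 3)(2 4)⟩| = 2, so |H| is a multiple of lcm(2, 2) = 2 and divides |G| = 12.
Closing under the operation: H = {e, (1 2)(3 4), (1 3)(2 4), (1 4)(2 3)}, so |H| = 4.

4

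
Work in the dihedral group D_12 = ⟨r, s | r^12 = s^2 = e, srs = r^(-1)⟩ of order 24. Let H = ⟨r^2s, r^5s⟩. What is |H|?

8

|⟨r^2s⟩| = 2 and |⟨r^5s⟩| = 2, so |H| is a multiple of lcm(2, 2) = 2 and divides |G| = 24.
Closing under the operation: H = {e, r^3, r^6, r^9, r^2s, r^5s, r^8s, r^11s}, so |H| = 8.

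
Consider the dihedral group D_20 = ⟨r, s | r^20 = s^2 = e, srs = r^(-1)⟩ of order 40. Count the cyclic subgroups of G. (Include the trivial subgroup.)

26

Each element a generates a cyclic subgroup ⟨a⟩; distinct elements may generate the same one (a cyclic group of order d has φ(d) generators).
Cyclic subgroups by order — order 1: 1; order 2: 21; order 4: 1; order 5: 1; order 10: 1; order 20: 1.
Total: 26.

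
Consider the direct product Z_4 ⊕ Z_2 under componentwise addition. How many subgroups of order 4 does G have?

3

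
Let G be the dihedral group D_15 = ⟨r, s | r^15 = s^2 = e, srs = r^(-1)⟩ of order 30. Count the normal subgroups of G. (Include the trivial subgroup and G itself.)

5

G has 28 subgroups. Checking conjugation-invariance by order — order 1: 1/1 normal; order 2: 0/15 normal; order 3: 1/1 normal; order 5: 1/1 normal; order 6: 0/5 normal; order 10: 0/3 normal; order 15: 1/1 normal; order 30: 1/1 normal.
Total normal subgroups: 5.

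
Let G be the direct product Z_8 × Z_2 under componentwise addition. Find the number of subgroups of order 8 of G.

|G| = 16 and 8 | 16, so subgroups of order 8 are possible by Lagrange.
The subgroups of order 8 are: {(0,0), (0,1), (2,0), (2,1), (4,0), (4,1), (6,0), (6,1)}; {(0,0), (1,0), (2,0), (3,0), (4,0), (5,0), (6,0), (7,0)}; {(0,0), (1,1), (2,0), (3,1), (4,0), (5,1), (6,0), (7,1)}.
So G has 3 subgroups of order 8.

3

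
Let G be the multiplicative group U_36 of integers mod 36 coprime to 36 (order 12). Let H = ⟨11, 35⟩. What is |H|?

|⟨11⟩| = 6 and |⟨35⟩| = 2, so |H| is a multiple of lcm(6, 2) = 6 and divides |G| = 12.
Closing under the operation: H = {1, 11, 13, 23, 25, 35}, so |H| = 6.

6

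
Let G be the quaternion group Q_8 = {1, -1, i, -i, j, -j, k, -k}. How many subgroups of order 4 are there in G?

|G| = 8 and 4 | 8, so subgroups of order 4 are possible by Lagrange.
The subgroups of order 4 are: {1, -1, i, -i}; {1, -1, j, -j}; {1, -1, k, -k}.
So G has 3 subgroups of order 4.

3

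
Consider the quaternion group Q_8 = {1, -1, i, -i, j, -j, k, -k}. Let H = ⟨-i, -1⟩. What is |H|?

|⟨-i⟩| = 4 and |⟨-1⟩| = 2, so |H| is a multiple of lcm(4, 2) = 4 and divides |G| = 8.
Closing under the operation: H = {1, -1, i, -i}, so |H| = 4.

4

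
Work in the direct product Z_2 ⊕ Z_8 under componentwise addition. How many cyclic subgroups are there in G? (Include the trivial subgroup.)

A cyclic subgroup of order d is generated by each of its φ(d) elements of order d, so the cyclic subgroups of order d number (#elements of order d)/φ(d).
Cyclic subgroups by order — order 1: 1; order 2: 3; order 4: 2; order 8: 2.
Total: 8.

8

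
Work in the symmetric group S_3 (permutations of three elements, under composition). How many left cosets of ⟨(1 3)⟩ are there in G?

3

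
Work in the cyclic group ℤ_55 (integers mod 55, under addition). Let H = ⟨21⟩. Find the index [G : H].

1

|⟨21⟩| = 55 and |G| = 55.
By Lagrange, [G : H] = |G|/|H| = 55/55 = 1.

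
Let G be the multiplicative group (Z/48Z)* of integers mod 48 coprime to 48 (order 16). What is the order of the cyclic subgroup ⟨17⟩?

2

Compute successive powers of 17 mod 48: 17, 1; 17^2 ≡ 1 (mod 48).
So |⟨17⟩| = 2.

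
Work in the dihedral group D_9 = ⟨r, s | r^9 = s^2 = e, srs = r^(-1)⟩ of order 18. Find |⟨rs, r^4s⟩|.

6

|⟨rs⟩| = 2 and |⟨r^4s⟩| = 2, so |H| is a multiple of lcm(2, 2) = 2 and divides |G| = 18.
Closing under the operation: H = {e, r^3, r^6, rs, r^4s, r^7s}, so |H| = 6.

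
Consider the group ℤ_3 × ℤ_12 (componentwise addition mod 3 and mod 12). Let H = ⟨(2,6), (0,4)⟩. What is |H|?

18

|⟨(2,6)⟩| = 6 and |⟨(0,4)⟩| = 3, so |H| is a multiple of lcm(6, 3) = 6 and divides |G| = 36.
Closing under the operation: H = {(0,0), (0,2), (0,4), (0,6), (0,8), (0,10), (1,0), (1,2), (1,4), (1,6), (1,8), (1,10), (2,0), (2,2), (2,4), (2,6), (2,8), (2,10)}, so |H| = 18.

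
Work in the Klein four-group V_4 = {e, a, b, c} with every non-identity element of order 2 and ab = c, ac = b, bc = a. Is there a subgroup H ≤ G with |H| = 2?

2 | 4. A subgroup of order 2 is {e, a}.

Yes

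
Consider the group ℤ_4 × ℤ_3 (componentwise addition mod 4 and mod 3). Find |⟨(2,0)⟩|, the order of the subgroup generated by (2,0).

2

The order of (2,0) in Z_4 × Z_3 is lcm(ord(2) in Z_4, ord(0) in Z_3).
ord(2) = 2 and ord(0) = 1, so |⟨(2,0)⟩| = lcm(2, 1) = 2.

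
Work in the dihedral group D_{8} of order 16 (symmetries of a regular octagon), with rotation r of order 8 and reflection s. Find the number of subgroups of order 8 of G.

3

|G| = 16 and 8 | 16, so subgroups of order 8 are possible by Lagrange.
The subgroups of order 8 are: {e, r, r^2, r^3, r^4, r^5, r^6, r^7}; {e, r^2, r^4, r^6, s, r^2s, r^4s, r^6s}; {e, r^2, r^4, r^6, rs, r^3s, r^5s, r^7s}.
So G has 3 subgroups of order 8.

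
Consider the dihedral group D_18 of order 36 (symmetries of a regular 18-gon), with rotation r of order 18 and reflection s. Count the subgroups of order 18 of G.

3

|G| = 36 and 18 | 36, so subgroups of order 18 are possible by Lagrange.
The subgroups of order 18 are: {e, r, r^2, r^3, r^4, r^5, r^6, r^7, r^8, r^9, r^10, r^11, r^12, r^13, r^14, r^15, r^16, r^17}; {e, r^2, r^4, r^6, r^8, r^10, r^12, r^14, r^16, s, r^2s, r^4s, r^6s, r^8s, r^10s, r^12s, r^14s, r^16s}; {e, r^2, r^4, r^6, r^8, r^10, r^12, r^14, r^16, rs, r^3s, r^5s, r^7s, r^9s, r^11s, r^13s, r^15s, r^17s}.
So G has 3 subgroups of order 18.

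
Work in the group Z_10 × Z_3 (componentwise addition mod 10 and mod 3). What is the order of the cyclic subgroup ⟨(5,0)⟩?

2

The order of (5,0) in Z_10 × Z_3 is lcm(ord(5) in Z_10, ord(0) in Z_3).
ord(5) = 2 and ord(0) = 1, so |⟨(5,0)⟩| = lcm(2, 1) = 2.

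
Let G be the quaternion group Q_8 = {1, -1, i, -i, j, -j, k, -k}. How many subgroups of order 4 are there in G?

3

|G| = 8 and 4 | 8, so subgroups of order 4 are possible by Lagrange.
The subgroups of order 4 are: {1, -1, i, -i}; {1, -1, j, -j}; {1, -1, k, -k}.
So G has 3 subgroups of order 4.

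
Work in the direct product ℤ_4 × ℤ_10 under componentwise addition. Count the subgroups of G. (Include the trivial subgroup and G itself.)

|G| = 40, so by Lagrange every subgroup order divides 40. Divisors: 1, 2, 4, 5, 8, 10, 20, 40.
Subgroups by order — order 1: 1; order 2: 3; order 4: 3; order 5: 1; order 8: 1; order 10: 3; order 20: 3; order 40: 1.
Total: 1 + 3 + 3 + 1 + 1 + 3 + 3 + 1 = 16.

16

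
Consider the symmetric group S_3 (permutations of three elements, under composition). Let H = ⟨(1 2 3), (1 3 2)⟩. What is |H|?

3

|⟨(1 2 3)⟩| = 3 and |⟨(1 3 2)⟩| = 3, so |H| is a multiple of lcm(3, 3) = 3 and divides |G| = 6.
Closing under the operation: H = {e, (1 2 3), (1 3 2)}, so |H| = 3.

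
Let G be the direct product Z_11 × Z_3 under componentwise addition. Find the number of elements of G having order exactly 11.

An element (a,b) has order lcm(ord(a), ord(b)); count pairs with lcm equal to 11.
Enumerating gives 10 such elements.

10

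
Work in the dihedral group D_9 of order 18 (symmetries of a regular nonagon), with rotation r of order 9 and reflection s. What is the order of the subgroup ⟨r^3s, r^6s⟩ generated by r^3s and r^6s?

|⟨r^3s⟩| = 2 and |⟨r^6s⟩| = 2, so |H| is a multiple of lcm(2, 2) = 2 and divides |G| = 18.
Closing under the operation: H = {e, r^3, r^6, s, r^3s, r^6s}, so |H| = 6.

6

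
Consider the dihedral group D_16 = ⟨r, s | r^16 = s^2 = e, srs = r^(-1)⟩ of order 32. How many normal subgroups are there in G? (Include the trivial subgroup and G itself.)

G has 36 subgroups. Checking conjugation-invariance by order — order 1: 1/1 normal; order 2: 1/17 normal; order 4: 1/9 normal; order 8: 1/5 normal; order 16: 3/3 normal; order 32: 1/1 normal.
Total normal subgroups: 8.

8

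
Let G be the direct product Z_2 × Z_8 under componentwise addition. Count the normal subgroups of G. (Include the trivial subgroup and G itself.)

G is abelian, so every subgroup is normal.
G has 11 subgroups in total, hence 11 normal subgroups.

11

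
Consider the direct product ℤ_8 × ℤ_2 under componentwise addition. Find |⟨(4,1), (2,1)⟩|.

|⟨(4,1)⟩| = 2 and |⟨(2,1)⟩| = 4, so |H| is a multiple of lcm(2, 4) = 4 and divides |G| = 16.
Closing under the operation: H = {(0,0), (0,1), (2,0), (2,1), (4,0), (4,1), (6,0), (6,1)}, so |H| = 8.

8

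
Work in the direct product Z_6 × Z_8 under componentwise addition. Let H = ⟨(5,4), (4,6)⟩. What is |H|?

24

|⟨(5,4)⟩| = 6 and |⟨(4,6)⟩| = 12, so |H| is a multiple of lcm(6, 12) = 12 and divides |G| = 48.
Closing under the operation: H = {(0,0), (0,2), (0,4), (0,6), (1,0), (1,2), (1,4), (1,6), (2,0), (2,2), (2,4), (2,6), (3,0), (3,2), (3,4), (3,6), (4,0), (4,2), (4,4), (4,6), (5,0), (5,2), (5,4), (5,6)}, so |H| = 24.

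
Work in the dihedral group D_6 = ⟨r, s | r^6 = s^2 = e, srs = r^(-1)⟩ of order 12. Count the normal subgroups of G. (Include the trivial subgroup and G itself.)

7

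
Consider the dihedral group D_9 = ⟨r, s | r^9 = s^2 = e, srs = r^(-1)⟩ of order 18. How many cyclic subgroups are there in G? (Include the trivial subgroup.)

12

A cyclic subgroup of order d is generated by each of its φ(d) elements of order d, so the cyclic subgroups of order d number (#elements of order d)/φ(d).
Cyclic subgroups by order — order 1: 1; order 2: 9; order 3: 1; order 9: 1.
Total: 12.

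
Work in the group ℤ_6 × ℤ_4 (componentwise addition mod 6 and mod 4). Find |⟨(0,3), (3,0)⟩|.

8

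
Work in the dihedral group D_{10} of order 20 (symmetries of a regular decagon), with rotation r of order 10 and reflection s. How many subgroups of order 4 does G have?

5

|G| = 20 and 4 | 20, so subgroups of order 4 are possible by Lagrange.
The subgroups of order 4 are: {e, r^5, r^2s, r^7s}; {e, r^5, r^3s, r^8s}; {e, r^5, r^4s, r^9s}; {e, r^5, s, r^5s}; … (5 in all).
So G has 5 subgroups of order 4.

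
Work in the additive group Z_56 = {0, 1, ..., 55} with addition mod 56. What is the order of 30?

In Z_56, the order of an element a is n/gcd(a, n).
gcd(30, 56) = 2, so |⟨30⟩| = 56/2 = 28.

28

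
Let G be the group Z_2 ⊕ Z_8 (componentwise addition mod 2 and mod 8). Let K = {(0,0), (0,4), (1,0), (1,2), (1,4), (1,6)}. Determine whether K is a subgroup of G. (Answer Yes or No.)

|K| = 6 does not divide |G| = 16, so by Lagrange K is not a subgroup.

No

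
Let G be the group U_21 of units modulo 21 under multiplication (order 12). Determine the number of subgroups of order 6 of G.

|G| = 12 and 6 | 12, so subgroups of order 6 are possible by Lagrange.
The subgroups of order 6 are: {1, 4, 10, 13, 16, 19}; {1, 2, 4, 8, 11, 16}; {1, 4, 5, 16, 17, 20}.
So G has 3 subgroups of order 6.

3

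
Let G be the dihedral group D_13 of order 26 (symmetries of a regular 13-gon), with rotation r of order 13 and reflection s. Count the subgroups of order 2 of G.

13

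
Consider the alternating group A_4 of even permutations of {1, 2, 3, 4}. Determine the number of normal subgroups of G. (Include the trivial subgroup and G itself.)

3

G has 10 subgroups. Checking conjugation-invariance by order — order 1: 1/1 normal; order 2: 0/3 normal; order 3: 0/4 normal; order 4: 1/1 normal; order 12: 1/1 normal.
Total normal subgroups: 3.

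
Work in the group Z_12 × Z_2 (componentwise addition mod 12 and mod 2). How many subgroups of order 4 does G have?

|G| = 24 and 4 | 24, so subgroups of order 4 are possible by Lagrange.
The subgroups of order 4 are: {(0,0), (0,1), (6,0), (6,1)}; {(0,0), (3,0), (6,0), (9,0)}; {(0,0), (3,1), (6,0), (9,1)}.
So G has 3 subgroups of order 4.

3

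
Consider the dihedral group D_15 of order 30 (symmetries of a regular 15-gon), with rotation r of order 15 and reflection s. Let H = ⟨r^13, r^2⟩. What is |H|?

|⟨r^13⟩| = 15 and |⟨r^2⟩| = 15, so |H| is a multiple of lcm(15, 15) = 15 and divides |G| = 30.
Closing under the operation: H = {e, r, r^2, r^3, r^4, r^5, r^6, r^7, r^8, r^9, r^10, r^11, r^12, r^13, r^14}, so |H| = 15.

15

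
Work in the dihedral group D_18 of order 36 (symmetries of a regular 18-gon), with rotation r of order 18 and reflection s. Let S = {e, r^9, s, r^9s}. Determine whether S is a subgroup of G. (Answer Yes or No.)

Yes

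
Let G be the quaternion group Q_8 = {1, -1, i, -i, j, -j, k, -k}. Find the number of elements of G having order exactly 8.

0

No element of G has order 8 (even though 8 | 8).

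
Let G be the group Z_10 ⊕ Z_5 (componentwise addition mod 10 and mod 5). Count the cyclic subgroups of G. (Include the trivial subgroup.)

Group the elements of G by the cyclic subgroup they generate; each cyclic subgroup of order d accounts for φ(d) elements.
Cyclic subgroups by order — order 1: 1; order 2: 1; order 5: 6; order 10: 6.
Total: 14.

14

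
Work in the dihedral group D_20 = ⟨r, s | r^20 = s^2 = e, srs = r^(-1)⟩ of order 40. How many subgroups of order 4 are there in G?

11

|G| = 40 and 4 | 40, so subgroups of order 4 are possible by Lagrange.
The subgroups of order 4 are: {e, r^10, s, r^10s}; {e, r^10, rs, r^11s}; {e, r^10, r^2s, r^12s}; {e, r^10, r^3s, r^13s}; … (11 in all).
So G has 11 subgroups of order 4.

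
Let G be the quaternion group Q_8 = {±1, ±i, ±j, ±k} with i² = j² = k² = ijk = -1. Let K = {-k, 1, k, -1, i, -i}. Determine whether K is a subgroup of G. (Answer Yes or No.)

No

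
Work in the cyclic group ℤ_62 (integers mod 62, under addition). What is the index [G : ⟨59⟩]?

|⟨59⟩| = 62 and |G| = 62.
By Lagrange, [G : H] = |G|/|H| = 62/62 = 1.

1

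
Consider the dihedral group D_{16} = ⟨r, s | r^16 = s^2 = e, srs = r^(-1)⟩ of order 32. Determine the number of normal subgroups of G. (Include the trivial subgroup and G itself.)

G has 36 subgroups. Checking conjugation-invariance by order — order 1: 1/1 normal; order 2: 1/17 normal; order 4: 1/9 normal; order 8: 1/5 normal; order 16: 3/3 normal; order 32: 1/1 normal.
Total normal subgroups: 8.

8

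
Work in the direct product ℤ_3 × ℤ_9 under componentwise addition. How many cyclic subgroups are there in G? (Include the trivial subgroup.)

8

Group the elements of G by the cyclic subgroup they generate; each cyclic subgroup of order d accounts for φ(d) elements.
Cyclic subgroups by order — order 1: 1; order 3: 4; order 9: 3.
Total: 8.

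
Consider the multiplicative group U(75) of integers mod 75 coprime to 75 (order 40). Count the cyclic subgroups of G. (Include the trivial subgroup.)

12

Each element a generates a cyclic subgroup ⟨a⟩; distinct elements may generate the same one (a cyclic group of order d has φ(d) generators).
Cyclic subgroups by order — order 1: 1; order 2: 3; order 4: 2; order 5: 1; order 10: 3; order 20: 2.
Total: 12.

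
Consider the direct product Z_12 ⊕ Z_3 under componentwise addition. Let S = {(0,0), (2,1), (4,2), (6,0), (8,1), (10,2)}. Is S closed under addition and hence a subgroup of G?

Yes

|S| = 6 divides |G| = 36, consistent with Lagrange.
S contains the identity, every element's inverse is in S, and S is closed under +: it is a subgroup.
In fact S = ⟨(10,2)⟩.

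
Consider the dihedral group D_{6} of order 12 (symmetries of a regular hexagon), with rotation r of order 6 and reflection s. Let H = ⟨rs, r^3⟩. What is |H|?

4

|⟨rs⟩| = 2 and |⟨r^3⟩| = 2, so |H| is a multiple of lcm(2, 2) = 2 and divides |G| = 12.
Closing under the operation: H = {e, r^3, rs, r^4s}, so |H| = 4.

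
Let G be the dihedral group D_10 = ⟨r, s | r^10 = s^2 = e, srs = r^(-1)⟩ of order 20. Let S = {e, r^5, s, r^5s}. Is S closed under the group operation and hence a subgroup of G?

Yes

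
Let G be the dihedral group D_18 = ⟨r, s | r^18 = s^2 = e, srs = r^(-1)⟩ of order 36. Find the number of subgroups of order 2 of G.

|G| = 36 and 2 | 36, so subgroups of order 2 are possible by Lagrange.
The subgroups of order 2 are: {e, r^10s}; {e, r^11s}; {e, r^12s}; {e, r^13s}; … (19 in all).
So G has 19 subgroups of order 2.

19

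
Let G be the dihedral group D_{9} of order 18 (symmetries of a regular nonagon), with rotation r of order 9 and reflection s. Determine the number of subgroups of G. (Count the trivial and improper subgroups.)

16

|G| = 18, so by Lagrange every subgroup order divides 18. Divisors: 1, 2, 3, 6, 9, 18.
Subgroups by order — order 1: 1; order 2: 9; order 3: 1; order 6: 3; order 9: 1; order 18: 1.
Total: 1 + 9 + 1 + 3 + 1 + 1 = 16.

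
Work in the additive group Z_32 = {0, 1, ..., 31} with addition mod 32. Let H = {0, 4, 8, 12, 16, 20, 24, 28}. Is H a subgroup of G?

|H| = 8 divides |G| = 32, consistent with Lagrange.
H contains the identity, every element's inverse is in H, and H is closed under +: it is a subgroup.
In fact H = ⟨4⟩.

Yes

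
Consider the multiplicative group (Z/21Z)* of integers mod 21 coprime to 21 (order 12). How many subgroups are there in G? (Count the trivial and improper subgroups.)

|G| = 12, so by Lagrange every subgroup order divides 12. Divisors: 1, 2, 3, 4, 6, 12.
Subgroups by order — order 1: 1; order 2: 3; order 3: 1; order 4: 1; order 6: 3; order 12: 1.
Total: 1 + 3 + 1 + 1 + 3 + 1 = 10.

10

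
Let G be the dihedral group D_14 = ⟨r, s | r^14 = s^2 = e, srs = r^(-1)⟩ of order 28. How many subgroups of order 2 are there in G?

|G| = 28 and 2 | 28, so subgroups of order 2 are possible by Lagrange.
The subgroups of order 2 are: {e, r^10s}; {e, r^11s}; {e, r^12s}; {e, r^13s}; … (15 in all).
So G has 15 subgroups of order 2.

15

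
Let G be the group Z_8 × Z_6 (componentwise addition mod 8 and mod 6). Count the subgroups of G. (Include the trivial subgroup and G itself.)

22

|G| = 48, so by Lagrange every subgroup order divides 48. Divisors: 1, 2, 3, 4, 6, 8, 12, 16, 24, 48.
Subgroups by order — order 1: 1; order 2: 3; order 3: 1; order 4: 3; order 6: 3; order 8: 3; order 12: 3; order 16: 1; order 24: 3; order 48: 1.
Total: 1 + 3 + 1 + 3 + 3 + 3 + 3 + 1 + 3 + 1 = 22.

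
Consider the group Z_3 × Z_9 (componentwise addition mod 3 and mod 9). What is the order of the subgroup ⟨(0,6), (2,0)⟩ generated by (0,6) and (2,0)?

9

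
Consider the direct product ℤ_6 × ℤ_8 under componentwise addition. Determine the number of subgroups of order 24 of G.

|G| = 48 and 24 | 48, so subgroups of order 24 are possible by Lagrange.
The subgroups of order 24 are: {(0,0), (0,1), (0,2), (0,3), (0,4), (0,5), (0,6), (0,7), (2,0), (2,1), (2,2), (2,3), (2,4), (2,5), (2,6), (2,7), (4,0), (4,1), (4,2), (4,3), (4,4), (4,5), (4,6), (4,7)}; {(0,0), (0,2), (0,4), (0,6), (1,0), (1,2), (1,4), (1,6), (2,0), (2,2), (2,4), (2,6), (3,0), (3,2), (3,4), (3,6), (4,0), (4,2), (4,4), (4,6), (5,0), (5,2), (5,4), (5,6)}; {(0,0), (0,2), (0,4), (0,6), (1,1), (1,3), (1,5), (1,7), (2,0), (2,2), (2,4), (2,6), (3,1), (3,3), (3,5), (3,7), (4,0), (4,2), (4,4), (4,6), (5,1), (5,3), (5,5), (5,7)}.
So G has 3 subgroups of order 24.

3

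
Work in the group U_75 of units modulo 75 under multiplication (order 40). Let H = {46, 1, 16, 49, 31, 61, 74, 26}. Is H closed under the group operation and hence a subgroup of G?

Closure fails: 74 · 46 = 29 ∉ H. So H is not a subgroup.

No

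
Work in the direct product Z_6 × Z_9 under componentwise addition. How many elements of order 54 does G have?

0

An element (a,b) has order lcm(ord(a), ord(b)); count pairs with lcm equal to 54.
Enumerating gives 0 such elements.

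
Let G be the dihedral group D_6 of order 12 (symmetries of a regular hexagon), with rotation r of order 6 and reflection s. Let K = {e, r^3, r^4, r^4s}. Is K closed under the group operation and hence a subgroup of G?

No

r^4 ∈ K but its inverse r^2 ∉ K, so K is not a subgroup.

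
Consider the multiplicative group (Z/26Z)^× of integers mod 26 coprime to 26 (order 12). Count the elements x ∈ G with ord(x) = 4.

2

The elements of order 4 are: 5, 21.
That's 2.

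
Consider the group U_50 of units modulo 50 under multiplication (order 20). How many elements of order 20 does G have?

The elements of order 20 are: 3, 13, 17, 23, 27, 33, 37, 47.
That's 8.

8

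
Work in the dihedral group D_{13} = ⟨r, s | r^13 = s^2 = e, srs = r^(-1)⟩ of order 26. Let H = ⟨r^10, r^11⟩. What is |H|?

|⟨r^10⟩| = 13 and |⟨r^11⟩| = 13, so |H| is a multiple of lcm(13, 13) = 13 and divides |G| = 26.
Closing under the operation: H = {e, r, r^2, r^3, r^4, r^5, r^6, r^7, r^8, r^9, r^10, r^11, r^12}, so |H| = 13.

13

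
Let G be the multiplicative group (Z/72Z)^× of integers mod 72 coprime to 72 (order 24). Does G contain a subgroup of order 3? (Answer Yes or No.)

3 | 24. A subgroup of order 3 is {1, 25, 49}.

Yes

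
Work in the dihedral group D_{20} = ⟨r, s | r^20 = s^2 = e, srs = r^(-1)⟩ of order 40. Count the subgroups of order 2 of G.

|G| = 40 and 2 | 40, so subgroups of order 2 are possible by Lagrange.
The subgroups of order 2 are: {e, r^10}; {e, r^10s}; {e, r^11s}; {e, r^12s}; … (21 in all).
So G has 21 subgroups of order 2.

21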